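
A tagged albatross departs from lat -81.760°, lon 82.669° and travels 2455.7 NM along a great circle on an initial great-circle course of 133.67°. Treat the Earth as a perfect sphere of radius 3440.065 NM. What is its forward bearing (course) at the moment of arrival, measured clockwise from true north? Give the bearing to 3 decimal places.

final bearing 10.252°

Angular distance δ = d/R = 2455.7 / 3440.065 = 0.713853 rad.
With φ₁ = -81.760° = -1.426981 rad and θ = 133.67° = 2.332982 rad:
Destination latitude: φ₂ = arcsin( sin φ₁ cos δ + cos φ₁ sin δ cos θ ) = arcsin(-0.812838) = -54.374°.
Δλ = atan2( sin θ sin δ cos φ₁ , cos δ − sin φ₁ sin φ₂ ) = atan2(0.067876, -0.048602) = 2.192201 rad = 125.604°.
λ₂ = 82.669° + 125.604° = 208.273°, normalized to (−180°, 180°] → -151.727°.
The forward bearing on arrival equals the back-azimuth from the destination plus 180°.
Back-azimuth from P₂ (-54.374°, -151.727°) to P₁ (-81.760°, 82.669°), with Δλ' = λ₁ − λ₂ = 234.396°: atan2( sin Δλ' cos φ₁ , cos φ₂ sin φ₁ − sin φ₂ cos φ₁ cos Δλ' ) = 190.252°.
Final bearing = (190.252° + 180°) mod 360° = 10.252°.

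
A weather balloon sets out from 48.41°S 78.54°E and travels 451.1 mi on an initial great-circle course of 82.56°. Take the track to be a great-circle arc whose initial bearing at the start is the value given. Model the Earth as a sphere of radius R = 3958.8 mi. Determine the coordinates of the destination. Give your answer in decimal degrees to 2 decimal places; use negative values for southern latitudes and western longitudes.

latitude -47.16°, longitude 88.08°

Central angle δ = d/R = 0.113949 rad.
Converting: φ₁ = -0.844914 rad, θ = 1.440944 rad.
Destination latitude: φ₂ = arcsin( sin φ₁ cos δ + cos φ₁ sin δ cos θ ) = arcsin(-0.733291) = -47.16°.
For the longitude increment, Δλ = atan2( sin θ sin δ cos φ₁, cos δ − sin φ₁ sin φ₂ ) = atan2(0.074840, 0.445077) = 9.54°.
λ₂ = 78.54° + 9.54° = 88.08°.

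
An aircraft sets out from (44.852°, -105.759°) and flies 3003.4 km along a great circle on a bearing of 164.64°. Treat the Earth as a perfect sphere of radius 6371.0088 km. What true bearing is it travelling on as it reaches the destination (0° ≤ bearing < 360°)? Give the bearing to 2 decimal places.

final bearing 168.58°

The arc subtends δ = 3003.4/6371.0088 = 0.471417 rad at the centre.
Converting: φ₁ = 0.782815 rad, θ = 2.873510 rad.
Applying the spherical law of cosines for sides, sin φ₂ = sin φ₁ cos δ + cos φ₁ sin δ cos θ = 0.317890, so φ₂ = 18.535°.
Then Δλ = atan2(0.085282, 0.666725) = 0.127221 rad, from sin θ sin δ cos φ₁ over cos δ − sin φ₁ sin φ₂.
Hence λ₂ = -105.759° + 7.289° = -98.470°.
The forward bearing on arrival equals the back-azimuth from the destination plus 180°.
Back-azimuth from P₂ (18.54°, -98.47°) to P₁ (44.85°, -105.76°), with Δλ' = λ₁ − λ₂ = -7.29°: atan2( sin Δλ' cos φ₁ , cos φ₂ sin φ₁ − sin φ₂ cos φ₁ cos Δλ' ) = 348.58°.
Final bearing = (348.58° + 180°) mod 360° = 168.58°.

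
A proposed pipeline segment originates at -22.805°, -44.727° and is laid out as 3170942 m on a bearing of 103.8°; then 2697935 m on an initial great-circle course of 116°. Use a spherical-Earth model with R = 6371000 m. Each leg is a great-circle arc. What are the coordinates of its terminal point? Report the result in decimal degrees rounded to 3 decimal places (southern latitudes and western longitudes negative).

latitude -34.574°, longitude 13.114°

Apply the spherical direct solution leg by leg, carrying full precision between legs.
Leg 1: from (-22.805°, -44.727°), δ = 3170942/6371000 = 0.497715 rad, θ = 103.8° → φ = -26.459°, λ = -13.537°.
Leg 2: from (-26.459°, -13.537°), δ = 2697935/6371000 = 0.423471 rad, θ = 116° → φ = -34.574°, λ = 13.114°.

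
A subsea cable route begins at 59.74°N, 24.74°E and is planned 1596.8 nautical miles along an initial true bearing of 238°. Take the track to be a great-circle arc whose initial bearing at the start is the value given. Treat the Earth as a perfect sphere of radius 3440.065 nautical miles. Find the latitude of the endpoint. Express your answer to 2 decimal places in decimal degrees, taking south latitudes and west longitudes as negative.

latitude 40.75°

δ = 1596.8/3440.065 = 0.464177 rad (26.5954°).
Converting: φ₁ = 1.042660 rad, θ = 4.153884 rad.
Applying the spherical law of cosines for sides, sin φ₂ = sin φ₁ cos δ + cos φ₁ sin δ cos θ = 0.652804, so φ₂ = 40.75°.
Δλ = atan2( sin θ sin δ cos φ₁ , cos δ − sin φ₁ sin φ₂ ) = atan2(-0.191320, 0.330332) = -0.524967 rad = -30.08°.
Hence λ₂ = 24.74° + -30.08° = -5.34°.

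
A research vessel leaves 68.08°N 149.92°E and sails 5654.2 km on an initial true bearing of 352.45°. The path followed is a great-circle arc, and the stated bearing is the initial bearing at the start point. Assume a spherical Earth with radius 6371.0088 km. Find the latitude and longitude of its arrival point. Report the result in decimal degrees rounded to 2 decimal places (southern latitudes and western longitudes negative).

Angular distance δ = d/R = 5654.2 / 6371.0088 = 0.887489 rad.
Converting: φ₁ = 1.188220 rad, θ = 6.151413 rad.
Destination latitude: φ₂ = arcsin( sin φ₁ cos δ + cos φ₁ sin δ cos θ ) = arcsin(0.872707) = 60.77°.
For the longitude increment, Δλ = atan2( sin θ sin δ cos φ₁, cos δ − sin φ₁ sin φ₂ ) = atan2(-0.038038, -0.178254) = -167.95°.
Hence λ₂ = 149.92° + -167.95° = -18.03°.

latitude 60.77°, longitude -18.03°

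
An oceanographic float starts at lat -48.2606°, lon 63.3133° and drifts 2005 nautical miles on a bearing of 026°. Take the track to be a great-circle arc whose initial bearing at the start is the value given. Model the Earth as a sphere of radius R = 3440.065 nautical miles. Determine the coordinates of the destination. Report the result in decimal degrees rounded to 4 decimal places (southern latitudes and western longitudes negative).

latitude -17.0767°, longitude 77.9332°

Central angle δ = d/R = 0.582838 rad.
With φ₁ = -48.2606° = -0.842306 rad and θ = 26° = 0.453786 rad:
sin φ₂ = sin φ₁ cos δ + cos φ₁ sin δ cos θ = (-0.746181)(0.834904) + (0.665744)(0.550395)(0.898794) = -0.293651
φ₂ = asin(-0.293651) = -0.298044 rad = -17.0767°.
Δλ = atan2( sin θ sin δ cos φ₁ , cos δ − sin φ₁ sin φ₂ ) = atan2(0.160629, 0.615787) = 0.255165 rad = 14.6199°.
λ₂ = 63.3133° + 14.6199° = 77.9332°.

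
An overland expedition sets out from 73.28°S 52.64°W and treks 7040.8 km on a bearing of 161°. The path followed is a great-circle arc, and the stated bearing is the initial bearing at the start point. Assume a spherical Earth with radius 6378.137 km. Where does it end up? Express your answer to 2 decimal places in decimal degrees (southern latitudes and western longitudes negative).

Central angle δ = d/R = 1.103896 rad.
Start latitude φ₁ = -1.278977 rad; initial bearing θ = 2.809980 rad.
Applying the spherical law of cosines for sides, sin φ₂ = sin φ₁ cos δ + cos φ₁ sin δ cos θ = -0.673996, so φ₂ = -42.38°.
Δλ = atan2( sin θ sin δ cos φ₁ , cos δ − sin φ₁ sin φ₂ ) = atan2(0.083639, -0.195381) = 2.737113 rad = 156.83°.
λ₂ = -52.64° + 156.83° = 104.19°.

latitude -42.38°, longitude 104.19°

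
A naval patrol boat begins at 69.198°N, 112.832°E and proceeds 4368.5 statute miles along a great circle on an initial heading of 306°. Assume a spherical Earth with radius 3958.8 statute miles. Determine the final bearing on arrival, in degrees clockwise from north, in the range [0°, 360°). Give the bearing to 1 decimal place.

The arc subtends δ = 4368.5/3958.8 = 1.103491 rad at the centre.
With φ₁ = 69.198° = 1.207733 rad and θ = 306° = 5.340708 rad:
Applying the spherical law of cosines for sides, sin φ₂ = sin φ₁ cos δ + cos φ₁ sin δ cos θ = 0.607482, so φ₂ = 37.408°.
Δλ = atan2( sin θ sin δ cos φ₁ , cos δ − sin φ₁ sin φ₂ ) = atan2(-0.256510, -0.117400) = -2.000021 rad = -114.593°.
Hence λ₂ = 112.832° + -114.593° = -1.761°.
The forward bearing on arrival equals the back-azimuth from the destination plus 180°.
Back-azimuth from P₂ (37.4°, -1.8°) to P₁ (69.2°, 112.8°), with Δλ' = λ₁ − λ₂ = 114.6°: atan2( sin Δλ' cos φ₁ , cos φ₂ sin φ₁ − sin φ₂ cos φ₁ cos Δλ' ) = 21.2°.
Final bearing = (21.2° + 180°) mod 360° = 201.2°.

final bearing 201.2°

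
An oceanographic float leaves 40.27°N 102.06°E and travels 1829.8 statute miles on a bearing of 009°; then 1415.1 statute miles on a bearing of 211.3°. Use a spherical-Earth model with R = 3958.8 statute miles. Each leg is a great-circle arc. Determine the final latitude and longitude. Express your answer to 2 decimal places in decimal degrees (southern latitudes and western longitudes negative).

Apply the spherical direct solution leg by leg, carrying full precision between legs.
Leg 1: from (40.27°, 102.06°), δ = 1829.8/3958.8 = 0.462211 rad, θ = 9° → φ = 66.15°, λ = 112.00°.
Leg 2: from (66.15°, 112.00°), δ = 1415.1/3958.8 = 0.357457 rad, θ = 211.3° → φ = 47.39°, λ = 96.42°.

latitude 47.39°, longitude 96.42°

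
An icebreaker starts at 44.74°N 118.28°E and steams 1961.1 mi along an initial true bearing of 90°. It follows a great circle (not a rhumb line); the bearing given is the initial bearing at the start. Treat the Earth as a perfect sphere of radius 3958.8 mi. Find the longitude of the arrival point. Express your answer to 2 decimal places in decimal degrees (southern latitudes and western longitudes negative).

longitude 155.54°

Angular distance δ = d/R = 1961.1 / 3958.8 = 0.495377 rad.
Start latitude φ₁ = 0.780860 rad; initial bearing θ = 1.570796 rad.
Applying the spherical law of cosines for sides, sin φ₂ = sin φ₁ cos δ + cos φ₁ sin δ cos θ = 0.619276, so φ₂ = 38.26°.
Then Δλ = atan2(0.337655, 0.443887) = 0.650300 rad, from sin θ sin δ cos φ₁ over cos δ − sin φ₁ sin φ₂.
Hence λ₂ = 118.28° + 37.26° = 155.54°.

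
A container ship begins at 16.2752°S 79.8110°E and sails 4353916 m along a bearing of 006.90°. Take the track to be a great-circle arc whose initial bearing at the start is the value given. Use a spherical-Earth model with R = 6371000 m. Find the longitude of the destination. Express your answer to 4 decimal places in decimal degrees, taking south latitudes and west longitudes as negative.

longitude 84.5244°

Angular distance δ = d/R = 4353916 / 6371000 = 0.683396 rad.
Start latitude φ₁ = -0.284056 rad; initial bearing θ = 0.120428 rad.
Applying the spherical law of cosines for sides, sin φ₂ = sin φ₁ cos δ + cos φ₁ sin δ cos θ = 0.384421, so φ₂ = 22.6078°.
For the longitude increment, Δλ = atan2( sin θ sin δ cos φ₁, cos δ − sin φ₁ sin φ₂ ) = atan2(0.072818, 0.883167) = 4.7134°.
λ₂ = 79.8110° + 4.7134° = 84.5244°.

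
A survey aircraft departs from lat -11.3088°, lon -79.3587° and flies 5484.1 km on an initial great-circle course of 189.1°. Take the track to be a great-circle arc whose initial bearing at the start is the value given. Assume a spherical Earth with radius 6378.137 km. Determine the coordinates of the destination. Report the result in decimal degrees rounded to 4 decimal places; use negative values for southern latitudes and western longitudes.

latitude -59.5005°, longitude -93.0167°

The arc subtends δ = 5484.1/6378.137 = 0.859828 rad at the centre.
Start latitude φ₁ = -0.197376 rad; initial bearing θ = 3.300418 rad.
Destination latitude: φ₂ = arcsin( sin φ₁ cos δ + cos φ₁ sin δ cos θ ) = arcsin(-0.861633) = -59.5005°.
For the longitude increment, Δλ = atan2( sin θ sin δ cos φ₁, cos δ − sin φ₁ sin φ₂ ) = atan2(-0.117514, 0.483604) = -13.6580°.
λ₂ = -79.3587° + -13.6580° = -93.0167°.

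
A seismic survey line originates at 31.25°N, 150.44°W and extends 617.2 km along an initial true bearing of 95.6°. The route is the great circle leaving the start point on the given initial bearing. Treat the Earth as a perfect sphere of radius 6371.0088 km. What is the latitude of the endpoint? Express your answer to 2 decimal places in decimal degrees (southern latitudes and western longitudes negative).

latitude 30.55°

Angular distance δ = d/R = 617.2 / 6371.0088 = 0.096876 rad.
Converting: φ₁ = 0.545415 rad, θ = 1.668535 rad.
Destination latitude: φ₂ = arcsin( sin φ₁ cos δ + cos φ₁ sin δ cos θ ) = arcsin(0.508272) = 30.55°.
Then Δλ = atan2(0.082297, 0.731633) = 0.112013 rad, from sin θ sin δ cos φ₁ over cos δ − sin φ₁ sin φ₂.
Hence λ₂ = -150.44° + 6.42° = -144.02°.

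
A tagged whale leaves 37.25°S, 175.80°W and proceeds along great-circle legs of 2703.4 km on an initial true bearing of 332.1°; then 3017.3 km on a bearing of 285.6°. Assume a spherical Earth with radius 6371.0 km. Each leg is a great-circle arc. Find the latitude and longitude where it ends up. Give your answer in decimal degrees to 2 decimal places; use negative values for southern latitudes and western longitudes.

latitude -6.59°, longitude 146.44°

Apply the spherical direct solution leg by leg, carrying full precision between legs.
Leg 1: from (-37.25°, -175.80°), δ = 2703.4/6371 = 0.424329 rad, θ = 332.1° → φ = -15.19°, λ = 172.69°.
Leg 2: from (-15.19°, 172.69°), δ = 3017.3/6371 = 0.473599 rad, θ = 285.6° → φ = -6.59°, λ = 146.44°.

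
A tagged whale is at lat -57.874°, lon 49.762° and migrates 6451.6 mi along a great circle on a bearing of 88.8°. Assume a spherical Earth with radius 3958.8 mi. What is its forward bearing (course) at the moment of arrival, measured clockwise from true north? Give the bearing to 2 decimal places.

final bearing 32.19°

Angular distance δ = d/R = 6451.6 / 3958.8 = 1.629686 rad.
With φ₁ = -57.874° = -1.010092 rad and θ = 88.8° = 1.549852 rad:
sin φ₂ = sin φ₁ cos δ + cos φ₁ sin δ cos θ = (-0.846881)(-0.058855) + (0.531783)(0.998267)(0.020942) = 0.060961
φ₂ = asin(0.060961) = 0.060999 rad = 3.495°.
Δλ = atan2( sin θ sin δ cos φ₁ , cos δ − sin φ₁ sin φ₂ ) = atan2(0.530745, -0.007229) = 1.584415 rad = 90.780°.
Hence λ₂ = 49.762° + 90.780° = 140.542°.
The forward bearing on arrival equals the back-azimuth from the destination plus 180°.
Back-azimuth from P₂ (3.49°, 140.54°) to P₁ (-57.87°, 49.76°), with Δλ' = λ₁ − λ₂ = -90.78°: atan2( sin Δλ' cos φ₁ , cos φ₂ sin φ₁ − sin φ₂ cos φ₁ cos Δλ' ) = 212.19°.
Final bearing = (212.19° + 180°) mod 360° = 32.19°.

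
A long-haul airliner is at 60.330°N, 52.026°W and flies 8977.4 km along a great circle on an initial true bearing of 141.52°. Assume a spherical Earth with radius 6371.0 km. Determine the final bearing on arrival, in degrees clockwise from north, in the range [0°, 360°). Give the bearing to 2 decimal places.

Central angle δ = d/R = 1.409104 rad.
Converting: φ₁ = 1.052957 rad, θ = 2.469990 rad.
sin φ₂ = sin φ₁ cos δ + cos φ₁ sin δ cos θ = (0.868891)(0.160989) + (0.495004)(0.986956)(-0.782825) = -0.242565
φ₂ = asin(-0.242565) = -0.245009 rad = -14.038°.
Δλ = atan2( sin θ sin δ cos φ₁ , cos δ − sin φ₁ sin φ₂ ) = atan2(0.303994, 0.371752) = 0.685462 rad = 39.274°.
λ₂ = λ₁ + Δλ = -12.752°.
The forward bearing on arrival equals the back-azimuth from the destination plus 180°.
Back-azimuth from P₂ (-14.04°, -12.75°) to P₁ (60.33°, -52.03°), with Δλ' = λ₁ − λ₂ = -39.27°: atan2( sin Δλ' cos φ₁ , cos φ₂ sin φ₁ − sin φ₂ cos φ₁ cos Δλ' ) = 341.49°.
Final bearing = (341.49° + 180°) mod 360° = 161.49°.

final bearing 161.49°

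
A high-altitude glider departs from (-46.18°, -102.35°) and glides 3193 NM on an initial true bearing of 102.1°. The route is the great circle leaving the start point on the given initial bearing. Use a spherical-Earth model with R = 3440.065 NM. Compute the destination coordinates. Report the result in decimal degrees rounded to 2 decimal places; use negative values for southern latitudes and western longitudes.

δ = 3193/3440.065 = 0.928180 rad (53.1808°).
With φ₁ = -46.18° = -0.805993 rad and θ = 102.1° = 1.781981 rad:
sin φ₂ = sin φ₁ cos δ + cos φ₁ sin δ cos θ = (-0.721519)(0.599292) + (0.692395)(0.800531)(-0.209619) = -0.548588
φ₂ = asin(-0.548588) = -0.580675 rad = -33.27°.
For the longitude increment, Δλ = atan2( sin θ sin δ cos φ₁, cos δ − sin φ₁ sin φ₂ ) = atan2(0.541969, 0.203475) = 69.42°.
λ₂ = -102.35° + 69.42° = -32.93°.

latitude -33.27°, longitude -32.93°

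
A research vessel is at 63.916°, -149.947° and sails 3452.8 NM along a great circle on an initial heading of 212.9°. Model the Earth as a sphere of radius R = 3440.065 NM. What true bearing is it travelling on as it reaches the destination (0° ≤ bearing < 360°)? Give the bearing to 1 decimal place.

Angular distance δ = d/R = 3452.8 / 3440.065 = 1.003702 rad.
With φ₁ = 63.916° = 1.115545 rad and θ = 212.9° = 3.715806 rad:
sin φ₂ = sin φ₁ cos δ + cos φ₁ sin δ cos θ = (0.898150)(0.537184) + (0.439688)(0.843465)(-0.839620) = 0.171089
φ₂ = asin(0.171089) = 0.171934 rad = 9.851°.
Then Δλ = atan2(-0.201443, 0.383520) = -0.483640 rad, from sin θ sin δ cos φ₁ over cos δ − sin φ₁ sin φ₂.
λ₂ = -149.947° + -27.711° = -177.658°.
The forward bearing on arrival equals the back-azimuth from the destination plus 180°.
Back-azimuth from P₂ (9.9°, -177.7°) to P₁ (63.9°, -149.9°), with Δλ' = λ₁ − λ₂ = 27.7°: atan2( sin Δλ' cos φ₁ , cos φ₂ sin φ₁ − sin φ₂ cos φ₁ cos Δλ' ) = 14.0°.
Final bearing = (14.0° + 180°) mod 360° = 194.0°.

final bearing 194.0°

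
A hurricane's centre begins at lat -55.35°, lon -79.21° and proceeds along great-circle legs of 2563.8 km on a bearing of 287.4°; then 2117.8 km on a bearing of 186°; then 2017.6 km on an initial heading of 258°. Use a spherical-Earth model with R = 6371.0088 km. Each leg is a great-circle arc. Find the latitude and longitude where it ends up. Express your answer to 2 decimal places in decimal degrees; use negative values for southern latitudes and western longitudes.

Apply the spherical direct solution leg by leg, carrying full precision between legs.
Leg 1: from (-55.35°, -79.21°), δ = 2563.8/6371.0088 = 0.402417 rad, θ = 287.4° → φ = -43.66°, λ = -110.31°.
Leg 2: from (-43.66°, -110.31°), δ = 2117.8/6371.0088 = 0.332412 rad, θ = 186° → φ = -62.54°, λ = -114.55°.
Leg 3: from (-62.54°, -114.55°), δ = 2017.6/6371.0088 = 0.316685 rad, θ = 258° → φ = -60.82°, λ = -153.22°.

latitude -60.82°, longitude -153.22°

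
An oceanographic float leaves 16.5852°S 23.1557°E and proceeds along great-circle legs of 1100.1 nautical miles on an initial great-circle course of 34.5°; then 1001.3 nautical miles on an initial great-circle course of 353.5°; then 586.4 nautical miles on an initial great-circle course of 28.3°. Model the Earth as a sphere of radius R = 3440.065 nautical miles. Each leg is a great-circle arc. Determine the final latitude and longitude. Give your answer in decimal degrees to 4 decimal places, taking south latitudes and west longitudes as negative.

latitude 23.8045°, longitude 36.5282°

Apply the spherical direct solution leg by leg, carrying full precision between legs.
Leg 1: from (-16.5852°, 23.1557°), δ = 1100.1/3440.065 = 0.319790 rad, θ = 34.5° → φ = -1.2990°, λ = 33.4151°.
Leg 2: from (-1.2990°, 33.4151°), δ = 1001.3/3440.065 = 0.291070 rad, θ = 353.5° → φ = 15.2686°, λ = 31.4853°.
Leg 3: from (15.2686°, 31.4853°), δ = 586.4/3440.065 = 0.170462 rad, θ = 28.3° → φ = 23.8045°, λ = 36.5282°.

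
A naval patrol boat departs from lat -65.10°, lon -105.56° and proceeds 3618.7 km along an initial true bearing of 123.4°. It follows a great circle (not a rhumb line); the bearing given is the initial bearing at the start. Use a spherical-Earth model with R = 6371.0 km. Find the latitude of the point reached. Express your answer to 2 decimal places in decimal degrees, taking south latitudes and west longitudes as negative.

latitude -62.79°

Angular distance δ = d/R = 3618.7 / 6371 = 0.567996 rad.
Start latitude φ₁ = -1.136209 rad; initial bearing θ = 2.153736 rad.
Applying the spherical law of cosines for sides, sin φ₂ = sin φ₁ cos δ + cos φ₁ sin δ cos θ = -0.889301, so φ₂ = -62.79°.
For the longitude increment, Δλ = atan2( sin θ sin δ cos φ₁, cos δ − sin φ₁ sin φ₂ ) = atan2(0.189088, 0.036346) = 79.12°.
λ₂ = λ₁ + Δλ = -26.44°.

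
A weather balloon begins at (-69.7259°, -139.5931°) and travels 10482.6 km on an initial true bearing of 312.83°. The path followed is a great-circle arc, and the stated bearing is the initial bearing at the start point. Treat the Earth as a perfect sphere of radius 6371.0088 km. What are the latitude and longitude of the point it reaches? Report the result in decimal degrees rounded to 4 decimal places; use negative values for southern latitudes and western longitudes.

latitude 17.7456°, longitude 170.2437°

The arc subtends δ = 10482.6/6371.0088 = 1.645360 rad at the centre.
With φ₁ = -69.7259° = -1.216947 rad and θ = 312.83° = 5.459913 rad:
Destination latitude: φ₂ = arcsin( sin φ₁ cos δ + cos φ₁ sin δ cos θ ) = arcsin(0.304792) = 17.7456°.
Then Δλ = atan2(-0.253417, 0.211414) = -0.875513 rad, from sin θ sin δ cos φ₁ over cos δ − sin φ₁ sin φ₂.
λ₂ = -139.5931° + -50.1632° = -189.7563°, normalized to (−180°, 180°] → 170.2437°.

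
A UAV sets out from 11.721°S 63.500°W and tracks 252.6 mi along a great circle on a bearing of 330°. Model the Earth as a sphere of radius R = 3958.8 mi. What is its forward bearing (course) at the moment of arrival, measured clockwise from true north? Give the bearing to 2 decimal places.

Central angle δ = d/R = 0.063807 rad.
Start latitude φ₁ = -0.204570 rad; initial bearing θ = 5.759587 rad.
Destination latitude: φ₂ = arcsin( sin φ₁ cos δ + cos φ₁ sin δ cos θ ) = arcsin(-0.148663) = -8.549°.
Then Δλ = atan2(-0.031217, 0.967765) = -0.032246 rad, from sin θ sin δ cos φ₁ over cos δ − sin φ₁ sin φ₂.
λ₂ = λ₁ + Δλ = -65.348°.
The forward bearing on arrival equals the back-azimuth from the destination plus 180°.
Back-azimuth from P₂ (-8.55°, -65.35°) to P₁ (-11.72°, -63.50°), with Δλ' = λ₁ − λ₂ = 1.85°: atan2( sin Δλ' cos φ₁ , cos φ₂ sin φ₁ − sin φ₂ cos φ₁ cos Δλ' ) = 150.33°.
Final bearing = (150.33° + 180°) mod 360° = 330.33°.

final bearing 330.33°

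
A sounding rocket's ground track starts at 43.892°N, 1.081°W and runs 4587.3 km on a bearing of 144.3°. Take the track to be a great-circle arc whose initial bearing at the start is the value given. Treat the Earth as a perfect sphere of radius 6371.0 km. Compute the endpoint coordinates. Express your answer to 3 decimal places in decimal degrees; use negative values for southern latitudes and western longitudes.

Angular distance δ = d/R = 4587.3 / 6371 = 0.720028 rad.
With φ₁ = 43.892° = 0.766060 rad and θ = 144.3° = 2.518510 rad:
sin φ₂ = sin φ₁ cos δ + cos φ₁ sin δ cos θ = (0.693301)(0.751787) + (0.720648)(0.659406)(-0.812084) = 0.135313
φ₂ = asin(0.135313) = 0.135730 rad = 7.777°.
For the longitude increment, Δλ = atan2( sin θ sin δ cos φ₁, cos δ − sin φ₁ sin φ₂ ) = atan2(0.277298, 0.657974) = 22.853°.
λ₂ = -1.081° + 22.853° = 21.772°.

latitude 7.777°, longitude 21.772°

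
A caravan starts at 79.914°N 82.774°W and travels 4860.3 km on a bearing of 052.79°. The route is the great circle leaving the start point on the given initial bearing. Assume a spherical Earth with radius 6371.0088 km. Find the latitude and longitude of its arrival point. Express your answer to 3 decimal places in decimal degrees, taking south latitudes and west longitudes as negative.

latitude 51.708°, longitude 34.590°

Angular distance δ = d/R = 4860.3 / 6371.0088 = 0.762878 rad.
With φ₁ = 79.914° = 1.394762 rad and θ = 52.79° = 0.921359 rad:
sin φ₂ = sin φ₁ cos δ + cos φ₁ sin δ cos θ = (0.984546)(0.722851) + (0.175126)(0.691004)(0.604738) = 0.784861
φ₂ = asin(0.784861) = 0.902471 rad = 51.708°.
Then Δλ = atan2(0.096378, -0.049881) = 2.048391 rad, from sin θ sin δ cos φ₁ over cos δ − sin φ₁ sin φ₂.
λ₂ = -82.774° + 117.364° = 34.590°.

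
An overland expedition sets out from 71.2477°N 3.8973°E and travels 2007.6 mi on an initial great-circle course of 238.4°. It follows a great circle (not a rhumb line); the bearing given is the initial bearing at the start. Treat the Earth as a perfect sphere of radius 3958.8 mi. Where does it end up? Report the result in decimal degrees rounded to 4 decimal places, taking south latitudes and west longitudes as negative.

Central angle δ = d/R = 0.507123 rad.
Converting: φ₁ = 1.243507 rad, θ = 4.160865 rad.
sin φ₂ = sin φ₁ cos δ + cos φ₁ sin δ cos θ = (0.946917)(0.874145) + (0.321477)(0.485665)(-0.523986) = 0.745933
φ₂ = asin(0.745933) = 0.841935 rad = 48.2393°.
For the longitude increment, Δλ = atan2( sin θ sin δ cos φ₁, cos δ − sin φ₁ sin φ₂ ) = atan2(-0.132980, 0.167808) = -38.3952°.
λ₂ = 3.8973° + -38.3952° = -34.4979°.

latitude 48.2393°, longitude -34.4979°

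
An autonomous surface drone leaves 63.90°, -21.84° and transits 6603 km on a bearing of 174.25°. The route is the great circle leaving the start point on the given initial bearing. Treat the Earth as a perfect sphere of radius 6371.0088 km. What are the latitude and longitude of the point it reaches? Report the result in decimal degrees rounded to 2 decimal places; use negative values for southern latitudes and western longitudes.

latitude 4.63°, longitude -16.88°

The arc subtends δ = 6603/6371.0088 = 1.036414 rad at the centre.
Converting: φ₁ = 1.115265 rad, θ = 3.041236 rad.
sin φ₂ = sin φ₁ cos δ + cos φ₁ sin δ cos θ = (0.898028)(0.509310) + (0.439939)(0.860583)(-0.994969) = 0.080675
φ₂ = asin(0.080675) = 0.080763 rad = 4.63°.
For the longitude increment, Δλ = atan2( sin θ sin δ cos φ₁, cos δ − sin φ₁ sin φ₂ ) = atan2(0.037932, 0.436862) = 4.96°.
Hence λ₂ = -21.84° + 4.96° = -16.88°.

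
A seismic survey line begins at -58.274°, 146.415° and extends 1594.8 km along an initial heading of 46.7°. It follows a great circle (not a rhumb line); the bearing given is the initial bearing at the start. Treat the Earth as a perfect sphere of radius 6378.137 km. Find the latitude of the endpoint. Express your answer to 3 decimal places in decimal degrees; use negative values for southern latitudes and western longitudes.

δ = 1594.8/6378.137 = 0.250042 rad (14.3263°).
Start latitude φ₁ = -1.017073 rad; initial bearing θ = 0.815069 rad.
Destination latitude: φ₂ = arcsin( sin φ₁ cos δ + cos φ₁ sin δ cos θ ) = arcsin(-0.734883) = -47.297°.
Then Δλ = atan2(0.094698, 0.343831) = 0.268757 rad, from sin θ sin δ cos φ₁ over cos δ − sin φ₁ sin φ₂.
λ₂ = 146.415° + 15.399° = 161.814°.

latitude -47.297°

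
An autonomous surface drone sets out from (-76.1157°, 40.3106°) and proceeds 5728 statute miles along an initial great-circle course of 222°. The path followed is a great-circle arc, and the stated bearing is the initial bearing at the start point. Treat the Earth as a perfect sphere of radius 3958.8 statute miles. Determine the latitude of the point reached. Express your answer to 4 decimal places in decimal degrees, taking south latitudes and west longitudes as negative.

The arc subtends δ = 5728/3958.8 = 1.446903 rad at the centre.
Start latitude φ₁ = -1.328470 rad; initial bearing θ = 3.874631 rad.
sin φ₂ = sin φ₁ cos δ + cos φ₁ sin δ cos θ = (-0.970782)(0.123577) + (0.239962)(0.992335)(-0.743145) = -0.296926
φ₂ = asin(-0.296926) = -0.301471 rad = -17.2730°.
Then Δλ = atan2(-0.159335, -0.164674) = -2.372669 rad, from sin θ sin δ cos φ₁ over cos δ − sin φ₁ sin φ₂.
Hence λ₂ = 40.3106° + -135.9439° = -95.6333°.

latitude -17.2730°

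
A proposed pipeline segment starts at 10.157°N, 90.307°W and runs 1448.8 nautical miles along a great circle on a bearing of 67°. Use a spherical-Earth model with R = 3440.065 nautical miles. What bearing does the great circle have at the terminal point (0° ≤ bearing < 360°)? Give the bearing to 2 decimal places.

final bearing 72.89°

The arc subtends δ = 1448.8/3440.065 = 0.421155 rad at the centre.
Converting: φ₁ = 0.177273 rad, θ = 1.169371 rad.
Destination latitude: φ₂ = arcsin( sin φ₁ cos δ + cos φ₁ sin δ cos θ ) = arcsin(0.318170) = 18.552°.
Δλ = atan2( sin θ sin δ cos φ₁ , cos δ − sin φ₁ sin φ₂ ) = atan2(0.370418, 0.856509) = 0.408184 rad = 23.387°.
λ₂ = -90.307° + 23.387° = -66.920°.
The forward bearing on arrival equals the back-azimuth from the destination plus 180°.
Back-azimuth from P₂ (18.55°, -66.92°) to P₁ (10.16°, -90.31°), with Δλ' = λ₁ − λ₂ = -23.39°: atan2( sin Δλ' cos φ₁ , cos φ₂ sin φ₁ − sin φ₂ cos φ₁ cos Δλ' ) = 252.89°.
Final bearing = (252.89° + 180°) mod 360° = 72.89°.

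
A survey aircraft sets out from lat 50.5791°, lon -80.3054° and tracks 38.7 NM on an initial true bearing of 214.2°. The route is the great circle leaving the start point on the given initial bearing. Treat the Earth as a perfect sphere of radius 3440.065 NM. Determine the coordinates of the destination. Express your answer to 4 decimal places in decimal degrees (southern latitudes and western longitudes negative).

The arc subtends δ = 38.7/3440.065 = 0.011250 rad at the centre.
With φ₁ = 50.5791° = 0.882772 rad and θ = 214.2° = 3.738495 rad:
sin φ₂ = sin φ₁ cos δ + cos φ₁ sin δ cos θ = (0.772502)(0.999937) + (0.635012)(0.011250)(-0.827081) = 0.766545
φ₂ = asin(0.766545) = 0.873443 rad = 50.0446°.
For the longitude increment, Δλ = atan2( sin θ sin δ cos φ₁, cos δ − sin φ₁ sin φ₂ ) = atan2(-0.004015, 0.407779) = -0.5642°.
Hence λ₂ = -80.3054° + -0.5642° = -80.8696°.

latitude 50.0446°, longitude -80.8696°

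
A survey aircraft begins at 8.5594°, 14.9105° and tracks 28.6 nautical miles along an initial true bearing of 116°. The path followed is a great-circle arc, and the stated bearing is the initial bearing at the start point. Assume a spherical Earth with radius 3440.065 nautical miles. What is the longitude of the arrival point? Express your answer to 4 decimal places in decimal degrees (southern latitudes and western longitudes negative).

Central angle δ = d/R = 0.008314 rad.
Start latitude φ₁ = 0.149390 rad; initial bearing θ = 2.024582 rad.
sin φ₂ = sin φ₁ cos δ + cos φ₁ sin δ cos θ = (0.148835)(0.999965) + (0.988862)(0.008314)(-0.438371) = 0.145226
φ₂ = asin(0.145226) = 0.145741 rad = 8.3503°.
For the longitude increment, Δλ = atan2( sin θ sin δ cos φ₁, cos δ − sin φ₁ sin φ₂ ) = atan2(0.007389, 0.978351) = 0.4327°.
λ₂ = λ₁ + Δλ = 15.3432°.

longitude 15.3432°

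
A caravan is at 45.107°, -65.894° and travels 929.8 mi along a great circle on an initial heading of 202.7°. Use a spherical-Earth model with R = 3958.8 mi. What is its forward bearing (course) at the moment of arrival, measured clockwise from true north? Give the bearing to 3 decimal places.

final bearing 198.843°

The arc subtends δ = 929.8/3958.8 = 0.234869 rad at the centre.
With φ₁ = 45.107° = 0.787266 rad and θ = 202.7° = 3.537782 rad:
Applying the spherical law of cosines for sides, sin φ₂ = sin φ₁ cos δ + cos φ₁ sin δ cos θ = 0.537452, so φ₂ = 32.510°.
Δλ = atan2( sin θ sin δ cos φ₁ , cos δ − sin φ₁ sin φ₂ ) = atan2(-0.063384, 0.591800) = -0.106697 rad = -6.113°.
Hence λ₂ = -65.894° + -6.113° = -72.007°.
The forward bearing on arrival equals the back-azimuth from the destination plus 180°.
Back-azimuth from P₂ (32.510°, -72.007°) to P₁ (45.107°, -65.894°), with Δλ' = λ₁ − λ₂ = 6.113°: atan2( sin Δλ' cos φ₁ , cos φ₂ sin φ₁ − sin φ₂ cos φ₁ cos Δλ' ) = 18.843°.
Final bearing = (18.843° + 180°) mod 360° = 198.843°.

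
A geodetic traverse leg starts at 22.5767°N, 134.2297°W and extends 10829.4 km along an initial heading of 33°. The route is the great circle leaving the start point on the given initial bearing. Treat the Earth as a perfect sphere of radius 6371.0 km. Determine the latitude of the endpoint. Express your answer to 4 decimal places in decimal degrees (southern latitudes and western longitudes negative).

Central angle δ = d/R = 1.699796 rad.
With φ₁ = 22.5767° = 0.394038 rad and θ = 33° = 0.575959 rad:
Applying the spherical law of cosines for sides, sin φ₂ = sin φ₁ cos δ + cos φ₁ sin δ cos θ = 0.718578, so φ₂ = 45.9372°.
Δλ = atan2( sin θ sin δ cos φ₁ , cos δ − sin φ₁ sin φ₂ ) = atan2(0.498723, -0.404518) = 2.252274 rad = 129.0458°.
Hence λ₂ = -134.2297° + 129.0458° = -5.1839°.

latitude 45.9372°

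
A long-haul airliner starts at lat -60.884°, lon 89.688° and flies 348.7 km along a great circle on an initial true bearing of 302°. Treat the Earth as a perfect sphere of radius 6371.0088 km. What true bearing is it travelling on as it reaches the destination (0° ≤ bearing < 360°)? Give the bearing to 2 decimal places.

final bearing 306.49°

The arc subtends δ = 348.7/6371.0088 = 0.054732 rad at the centre.
Start latitude φ₁ = -1.062626 rad; initial bearing θ = 5.270894 rad.
Applying the spherical law of cosines for sides, sin φ₂ = sin φ₁ cos δ + cos φ₁ sin δ cos θ = -0.858223, so φ₂ = -59.118°.
Δλ = atan2( sin θ sin δ cos φ₁ , cos δ − sin φ₁ sin φ₂ ) = atan2(-0.022574, 0.248728) = -0.090508 rad = -5.186°.
λ₂ = 89.688° + -5.186° = 84.502°.
The forward bearing on arrival equals the back-azimuth from the destination plus 180°.
Back-azimuth from P₂ (-59.12°, 84.50°) to P₁ (-60.88°, 89.69°), with Δλ' = λ₁ − λ₂ = 5.19°: atan2( sin Δλ' cos φ₁ , cos φ₂ sin φ₁ − sin φ₂ cos φ₁ cos Δλ' ) = 126.49°.
Final bearing = (126.49° + 180°) mod 360° = 306.49°.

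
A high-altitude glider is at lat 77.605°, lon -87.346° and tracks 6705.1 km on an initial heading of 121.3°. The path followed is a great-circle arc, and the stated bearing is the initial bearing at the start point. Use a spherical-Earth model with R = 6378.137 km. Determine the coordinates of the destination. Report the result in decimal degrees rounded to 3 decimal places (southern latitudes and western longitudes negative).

latitude 22.836°, longitude -33.755°

Central angle δ = d/R = 1.051263 rad.
With φ₁ = 77.605° = 1.354463 rad and θ = 121.3° = 2.117084 rad:
Destination latitude: φ₂ = arcsin( sin φ₁ cos δ + cos φ₁ sin δ cos θ ) = arcsin(0.388102) = 22.836°.
Then Δλ = atan2(0.159209, 0.117419) = 0.935333 rad, from sin θ sin δ cos φ₁ over cos δ − sin φ₁ sin φ₂.
Hence λ₂ = -87.346° + 53.591° = -33.755°.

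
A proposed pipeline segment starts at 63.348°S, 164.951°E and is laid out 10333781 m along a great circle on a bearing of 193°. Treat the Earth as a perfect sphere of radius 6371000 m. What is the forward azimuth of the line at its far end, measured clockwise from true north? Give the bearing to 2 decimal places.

Angular distance δ = d/R = 10333781 / 6371000 = 1.622003 rad.
Start latitude φ₁ = -1.105631 rad; initial bearing θ = 3.368485 rad.
Destination latitude: φ₂ = arcsin( sin φ₁ cos δ + cos φ₁ sin δ cos θ ) = arcsin(-0.390755) = -23.001°.
Then Δλ = atan2(-0.100774, -0.400420) = -2.895042 rad, from sin θ sin δ cos φ₁ over cos δ − sin φ₁ sin φ₂.
Hence λ₂ = 164.951° + -165.874° = -0.923°.
The forward bearing on arrival equals the back-azimuth from the destination plus 180°.
Back-azimuth from P₂ (-23.00°, -0.92°) to P₁ (-63.35°, 164.95°), with Δλ' = λ₁ − λ₂ = 165.87°: atan2( sin Δλ' cos φ₁ , cos φ₂ sin φ₁ − sin φ₂ cos φ₁ cos Δλ' ) = 173.71°.
Final bearing = (173.71° + 180°) mod 360° = 353.71°.

final bearing 353.71°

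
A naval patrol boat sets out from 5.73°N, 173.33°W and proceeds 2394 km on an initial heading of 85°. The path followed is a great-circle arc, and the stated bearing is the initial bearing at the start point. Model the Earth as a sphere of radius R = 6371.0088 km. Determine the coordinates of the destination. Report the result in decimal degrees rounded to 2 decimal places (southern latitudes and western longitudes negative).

The arc subtends δ = 2394/6371.0088 = 0.375765 rad at the centre.
Start latitude φ₁ = 0.100007 rad; initial bearing θ = 1.483530 rad.
Applying the spherical law of cosines for sides, sin φ₂ = sin φ₁ cos δ + cos φ₁ sin δ cos θ = 0.124700, so φ₂ = 7.16°.
Δλ = atan2( sin θ sin δ cos φ₁ , cos δ − sin φ₁ sin φ₂ ) = atan2(0.363761, 0.917777) = 0.377356 rad = 21.62°.
λ₂ = λ₁ + Δλ = -151.71°.

latitude 7.16°, longitude -151.71°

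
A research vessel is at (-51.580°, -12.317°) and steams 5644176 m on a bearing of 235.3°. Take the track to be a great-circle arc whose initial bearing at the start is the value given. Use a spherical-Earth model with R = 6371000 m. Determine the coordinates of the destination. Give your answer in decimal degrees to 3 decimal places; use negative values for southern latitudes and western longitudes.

latitude -50.318°, longitude -98.036°

Angular distance δ = d/R = 5644176 / 6371000 = 0.885917 rad.
Start latitude φ₁ = -0.900241 rad; initial bearing θ = 4.106760 rad.
sin φ₂ = sin φ₁ cos δ + cos φ₁ sin δ cos θ = (-0.783477)(0.632580) + (0.621421)(0.774495)(-0.569280) = -0.769599
φ₂ = asin(-0.769599) = -0.878212 rad = -50.318°.
For the longitude increment, Δλ = atan2( sin θ sin δ cos φ₁, cos δ − sin φ₁ sin φ₂ ) = atan2(-0.395688, 0.029617) = -85.719°.
λ₂ = λ₁ + Δλ = -98.036°.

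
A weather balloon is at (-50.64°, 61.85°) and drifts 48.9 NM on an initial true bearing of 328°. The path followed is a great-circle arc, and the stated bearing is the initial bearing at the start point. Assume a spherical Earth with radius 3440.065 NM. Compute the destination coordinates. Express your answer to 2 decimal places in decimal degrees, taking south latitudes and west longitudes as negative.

δ = 48.9/3440.065 = 0.014215 rad (0.8145°).
Converting: φ₁ = -0.883835 rad, θ = 5.724680 rad.
Applying the spherical law of cosines for sides, sin φ₂ = sin φ₁ cos δ + cos φ₁ sin δ cos θ = -0.765454, so φ₂ = -49.95°.
Then Δλ = atan2(-0.004777, 0.408068) = -0.011706 rad, from sin θ sin δ cos φ₁ over cos δ − sin φ₁ sin φ₂.
λ₂ = λ₁ + Δλ = 61.18°.

latitude -49.95°, longitude 61.18°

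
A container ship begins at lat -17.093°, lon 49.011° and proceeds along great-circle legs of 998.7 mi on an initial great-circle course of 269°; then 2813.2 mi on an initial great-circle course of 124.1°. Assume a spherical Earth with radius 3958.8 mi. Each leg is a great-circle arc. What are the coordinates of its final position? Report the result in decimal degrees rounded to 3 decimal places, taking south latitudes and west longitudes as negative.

latitude -34.681°, longitude 74.961°

Apply the spherical direct solution leg by leg, carrying full precision between legs.
Leg 1: from (-17.093°, 49.011°), δ = 998.7/3958.8 = 0.252273 rad, θ = 269° → φ = -16.785°, λ = 33.901°.
Leg 2: from (-16.785°, 33.901°), δ = 2813.2/3958.8 = 0.710619 rad, θ = 124.1° → φ = -34.681°, λ = 74.961°.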